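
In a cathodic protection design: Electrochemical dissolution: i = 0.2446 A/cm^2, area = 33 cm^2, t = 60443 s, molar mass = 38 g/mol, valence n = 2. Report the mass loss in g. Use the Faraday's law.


Apply Faraday's law: m = i*A*t*M / (n*F)
Total charge passed Q = i*A*t = 0.2446*33*60443 = 487883.8074 C
m = Q*M/(n*F) = 487883.8074*38/(2*96485) = 96.07496 g

96.07496 g


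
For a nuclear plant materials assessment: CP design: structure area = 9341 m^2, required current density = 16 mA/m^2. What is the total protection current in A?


I = area * current density, then convert mA → A (÷1000)
I = 9341 * 16 / 1000 = 149.46 A

149.46 A


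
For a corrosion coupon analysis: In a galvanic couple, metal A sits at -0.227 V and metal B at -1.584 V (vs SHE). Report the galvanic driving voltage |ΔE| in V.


Driving voltage is the absolute potential difference.
|ΔE| = |-0.227 − (-1.584)| = 1.357 V

1.357 V


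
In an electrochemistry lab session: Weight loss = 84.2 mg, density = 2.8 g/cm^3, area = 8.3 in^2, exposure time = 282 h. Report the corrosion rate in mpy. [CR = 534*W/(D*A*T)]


Apply the mpy weight-loss relation: CR = 534 * W / (D * A * T)
Numerator: 534 * 84.2 = 44962.8
Denominator: 2.8 * 8.3 * 282 = 6553.68
CR = 44962.8 / 6553.68 = 6.8607 mpy

6.8607 mpy


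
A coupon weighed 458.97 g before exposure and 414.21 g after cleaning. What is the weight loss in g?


Weight loss = initial − final
WL = 458.97 − 414.21 = 44.76 g

44.76 g


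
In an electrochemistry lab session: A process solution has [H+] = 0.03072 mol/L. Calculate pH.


pH = −log10[H+]
pH = −log10(0.03072) = 1.51

1.51


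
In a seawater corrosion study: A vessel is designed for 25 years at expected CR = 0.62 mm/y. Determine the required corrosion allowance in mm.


Corrosion allowance = CR × design life
CA = 0.62 * 25 = 15.5 mm

15.5 mm


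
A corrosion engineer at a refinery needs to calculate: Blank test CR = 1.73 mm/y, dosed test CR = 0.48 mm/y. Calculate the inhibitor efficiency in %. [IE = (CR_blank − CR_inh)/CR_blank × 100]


Apply the inhibitor-efficiency definition: IE = (CR_blank − CR_inh)/CR_blank × 100
IE = (1.73 − 0.48) / 1.73 × 100
IE = 1.25 / 1.73 × 100 = 72.3 %

72.3 %


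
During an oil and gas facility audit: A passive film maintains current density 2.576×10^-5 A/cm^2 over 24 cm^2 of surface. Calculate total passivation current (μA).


I = i_pass * A, then convert A → μA (×10^6)
I = 2.576×10^-5 * 24 * 10^6 = 618.24 μA

618.24 μA


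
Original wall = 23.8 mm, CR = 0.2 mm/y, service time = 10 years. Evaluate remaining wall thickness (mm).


Remaining wall = original − CR × time
t = 23.8 − 0.2*10 = 23.8 − 2.0 = 21.8 mm

21.8 mm


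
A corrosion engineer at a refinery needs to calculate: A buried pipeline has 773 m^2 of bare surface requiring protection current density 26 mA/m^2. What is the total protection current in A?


I = area * current density, then convert mA → A (÷1000)
I = 773 * 26 / 1000 = 20.1 A

20.1 A


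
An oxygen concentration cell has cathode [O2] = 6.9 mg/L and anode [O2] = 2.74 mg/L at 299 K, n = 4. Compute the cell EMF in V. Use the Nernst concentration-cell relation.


Apply the Nernst concentration-cell relation: E = (RT/nF)*ln(C_cathode/C_anode)
RT/nF = 8.314*299/(4*96485) = 0.00644112 V
ln(6.9/2.74) = 0.92356
E = 0.00644112 * 0.92356 = 0.00595 V

0.00595 V


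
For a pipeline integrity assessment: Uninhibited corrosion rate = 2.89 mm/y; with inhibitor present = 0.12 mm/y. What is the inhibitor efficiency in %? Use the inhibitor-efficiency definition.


Apply the inhibitor-efficiency definition: IE = (CR_blank − CR_inh)/CR_blank × 100
IE = (2.89 − 0.12) / 2.89 × 100
IE = 2.77 / 2.89 × 100 = 95.8 %

95.8 %


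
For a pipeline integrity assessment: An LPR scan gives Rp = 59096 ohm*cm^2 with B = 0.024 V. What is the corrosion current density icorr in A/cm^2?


Apply the Stern-Geary relation: icorr = B / Rp
icorr = 0.024 / 59096 = 4.061×10^-7 A/cm^2

4.061×10^-7 A/cm^2


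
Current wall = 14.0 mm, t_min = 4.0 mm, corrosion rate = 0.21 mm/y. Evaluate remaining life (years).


Apply the remaining-life relation: RL = (t_current − t_min) / CR
RL = (14.0 − 4.0) / 0.21 = 10.0 / 0.21 = 47.6 years

47.6 years


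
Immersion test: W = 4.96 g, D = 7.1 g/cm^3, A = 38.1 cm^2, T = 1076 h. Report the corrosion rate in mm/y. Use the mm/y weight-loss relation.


Apply the mm/y weight-loss relation: CR = 87600 * W / (D * A * T)
Numerator: 87600 * 4.96 = 434496.0
Denominator: 7.1 * 38.1 * 1076 = 291068.76
CR = 434496.0 / 291068.76 = 1.49276 mm/y

1.49276 mm/y


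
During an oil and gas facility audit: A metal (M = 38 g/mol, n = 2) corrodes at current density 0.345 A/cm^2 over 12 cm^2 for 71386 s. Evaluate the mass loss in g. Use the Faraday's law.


Apply Faraday's law: m = i*A*t*M / (n*F)
Total charge passed Q = i*A*t = 0.345*12*71386 = 295538.04 C
m = Q*M/(n*F) = 295538.04*38/(2*96485) = 58.19788 g

58.19788 g


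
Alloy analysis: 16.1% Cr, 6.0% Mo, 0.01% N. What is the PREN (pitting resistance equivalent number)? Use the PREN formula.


Apply the PREN formula: PREN = Cr + 3.3*Mo + 16*N
PREN = 16.1 + 3.3*6.0 + 16*0.01
PREN = 16.1 + 19.8 + 0.16 = 36.06

36.06


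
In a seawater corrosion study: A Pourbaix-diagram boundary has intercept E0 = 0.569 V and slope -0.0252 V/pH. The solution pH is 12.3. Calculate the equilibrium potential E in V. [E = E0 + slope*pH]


Apply the Pourbaix line equation: E = E0 + slope*pH
E = 0.569 + (-0.0252)*12.3 = 0.569 + (-0.30996) = 0.25904 V
Rounded to 4 decimal places: E = 0.2590 V

0.2590 V


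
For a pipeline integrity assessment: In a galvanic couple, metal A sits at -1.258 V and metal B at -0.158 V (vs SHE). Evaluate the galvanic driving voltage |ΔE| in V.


Driving voltage is the absolute potential difference.
|ΔE| = |-1.258 − (-0.158)| = 1.1 V

1.1 V


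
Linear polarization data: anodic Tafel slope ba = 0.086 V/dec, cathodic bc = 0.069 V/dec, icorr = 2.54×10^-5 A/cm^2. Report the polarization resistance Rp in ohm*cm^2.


Apply the Stern-Geary equation: Rp = ba*bc / (2.303*icorr*(ba+bc))
ba*bc = 0.086*0.069 = 0.005934
ba+bc = 0.155; 2.303*icorr*(ba+bc) = 2.303*2.54×10^-5*0.155 = 9.066911×10^-6
Rp = 0.005934 / 9.066911×10^-6 = 654.47 ohm*cm^2

654.47 ohm*cm^2


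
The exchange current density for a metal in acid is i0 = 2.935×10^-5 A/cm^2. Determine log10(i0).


i0 = 2.935×10^-5 A/cm^2
log10(i0) = -4.532

-4.532


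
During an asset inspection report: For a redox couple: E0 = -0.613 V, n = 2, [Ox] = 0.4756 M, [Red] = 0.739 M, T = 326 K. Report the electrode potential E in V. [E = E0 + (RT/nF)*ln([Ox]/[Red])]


Apply the Nernst equation: E = E0 + (RT/nF)*ln([Ox]/[Red])
Step 1: RT/nF = 8.314*326/(2*96485) = 0.01404552 V
Step 2: [Ox]/[Red] = 0.4756/0.739 = 0.643572
Step 3: ln(0.643572) = -0.440721
Step 4: correction = 0.01404552 * -0.440721 = -0.006 V
E = -0.613 + -0.006 = -0.619 V

-0.619 V


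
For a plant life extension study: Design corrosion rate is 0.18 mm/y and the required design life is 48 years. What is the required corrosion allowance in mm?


Corrosion allowance = CR × design life
CA = 0.18 * 48 = 8.64 mm

8.64 mm


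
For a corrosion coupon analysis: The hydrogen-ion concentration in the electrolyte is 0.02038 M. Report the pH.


pH = −log10[H+]
pH = −log10(0.02038) = 1.69

1.69


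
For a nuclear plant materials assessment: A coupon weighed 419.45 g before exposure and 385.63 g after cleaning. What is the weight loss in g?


Weight loss = initial − final
WL = 419.45 − 385.63 = 33.82 g

33.82 g


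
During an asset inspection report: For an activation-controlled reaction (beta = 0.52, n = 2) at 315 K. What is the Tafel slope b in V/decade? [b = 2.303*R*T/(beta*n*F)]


Apply the Tafel slope relation: b = 2.303*R*T/(beta*n*F)
Numerator: 2.303 * 8.314 * 315 = 6031.35
Denominator: 0.52 * 2 * 96485 = 100344.4
b = 6031.35 / 100344.4 = 0.0601 V/decade

0.0601 V/decade


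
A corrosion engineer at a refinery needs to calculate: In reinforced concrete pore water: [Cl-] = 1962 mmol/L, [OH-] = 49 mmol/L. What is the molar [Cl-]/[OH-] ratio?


Threshold parameter = [Cl-] / [OH-] (molar basis; both in mmol/L, so units cancel)
Ratio = 1962 / 49 = 40.04

40.04


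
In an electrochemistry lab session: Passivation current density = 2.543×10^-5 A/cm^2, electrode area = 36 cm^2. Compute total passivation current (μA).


I = i_pass * A, then convert A → μA (×10^6)
I = 2.543×10^-5 * 36 * 10^6 = 915.48 μA

915.48 μA


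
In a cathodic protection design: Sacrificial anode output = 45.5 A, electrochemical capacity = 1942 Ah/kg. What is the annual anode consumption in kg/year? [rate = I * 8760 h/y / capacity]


Annual consumption = current * hours per year / capacity
Rate = 45.5 * 8760 / 1942 = 205.2 kg/year

205.2 kg/year


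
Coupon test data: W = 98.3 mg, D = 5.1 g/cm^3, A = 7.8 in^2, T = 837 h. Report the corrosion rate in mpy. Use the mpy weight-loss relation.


Apply the mpy weight-loss relation: CR = 534 * W / (D * A * T)
Numerator: 534 * 98.3 = 52492.2
Denominator: 5.1 * 7.8 * 837 = 33295.86
CR = 52492.2 / 33295.86 = 1.577 mpy

1.577 mpy


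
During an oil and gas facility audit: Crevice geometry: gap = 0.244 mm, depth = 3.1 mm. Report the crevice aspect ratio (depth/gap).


Aspect ratio = depth / gap
Ratio = 3.1 / 0.244 = 12.7

12.7


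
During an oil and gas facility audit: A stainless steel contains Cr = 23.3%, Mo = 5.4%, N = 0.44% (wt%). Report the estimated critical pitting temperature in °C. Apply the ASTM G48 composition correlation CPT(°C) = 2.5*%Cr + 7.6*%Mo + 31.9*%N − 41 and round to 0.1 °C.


Apply the ASTM G48 empirical CPT estimate: CPT(°C) = 2.5*%Cr + 7.6*%Mo + 31.9*%N − 41
2.5*23.3 = 58.25; 7.6*5.4 = 41.04; 31.9*0.44 = 14.036
CPT = 58.25 + 41.04 + 14.036 − 41 = 72.326 °C
Rounded to 0.1 °C: CPT ≈ 72.3 °C

72.3 °C


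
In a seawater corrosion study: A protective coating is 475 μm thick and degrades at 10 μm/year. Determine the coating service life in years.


Service life = thickness / degradation rate
Life = 475 / 10 = 47.5 years

47.5 years


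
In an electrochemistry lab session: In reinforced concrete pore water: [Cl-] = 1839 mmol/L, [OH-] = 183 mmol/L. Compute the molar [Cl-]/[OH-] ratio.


Threshold parameter = [Cl-] / [OH-] (molar basis; both in mmol/L, so units cancel)
Ratio = 1839 / 183 = 10.05

10.05


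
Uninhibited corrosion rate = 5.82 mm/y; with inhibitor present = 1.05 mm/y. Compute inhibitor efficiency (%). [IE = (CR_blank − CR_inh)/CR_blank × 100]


Apply the inhibitor-efficiency definition: IE = (CR_blank − CR_inh)/CR_blank × 100
IE = (5.82 − 1.05) / 5.82 × 100
IE = 4.77 / 5.82 × 100 = 82.0 %

82.0 %


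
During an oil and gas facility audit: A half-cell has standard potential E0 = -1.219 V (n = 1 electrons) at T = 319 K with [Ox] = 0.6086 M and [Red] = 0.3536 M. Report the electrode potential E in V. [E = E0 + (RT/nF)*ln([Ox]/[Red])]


Apply the Nernst equation: E = E0 + (RT/nF)*ln([Ox]/[Red])
Step 1: RT/nF = 8.314*319/(1*96485) = 0.02748786 V
Step 2: [Ox]/[Red] = 0.6086/0.3536 = 1.721154
Step 3: ln(1.721154) = 0.542995
Step 4: correction = 0.02748786 * 0.542995 = 0.0149 V
E = -1.219 + 0.0149 = -1.2041 V

-1.2041 V


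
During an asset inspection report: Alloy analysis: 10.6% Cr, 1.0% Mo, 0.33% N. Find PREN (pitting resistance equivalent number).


Apply the PREN formula: PREN = Cr + 3.3*Mo + 16*N
PREN = 10.6 + 3.3*1.0 + 16*0.33
PREN = 10.6 + 3.3 + 5.28 = 19.18

19.18


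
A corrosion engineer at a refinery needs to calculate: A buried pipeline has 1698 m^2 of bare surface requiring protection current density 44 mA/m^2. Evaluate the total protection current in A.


I = area * current density, then convert mA → A (÷1000)
I = 1698 * 44 / 1000 = 74.71 A

74.71 A


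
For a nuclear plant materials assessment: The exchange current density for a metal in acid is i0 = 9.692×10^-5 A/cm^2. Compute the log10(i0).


i0 = 9.692×10^-5 A/cm^2
log10(i0) = -4.014

-4.014


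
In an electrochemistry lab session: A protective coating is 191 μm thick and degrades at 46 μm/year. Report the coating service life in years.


Service life = thickness / degradation rate
Life = 191 / 46 = 4.2 years

4.2 years


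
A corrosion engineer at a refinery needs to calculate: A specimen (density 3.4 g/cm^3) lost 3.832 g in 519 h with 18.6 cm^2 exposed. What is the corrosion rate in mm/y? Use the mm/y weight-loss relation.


Apply the mm/y weight-loss relation: CR = 87600 * W / (D * A * T)
Numerator: 87600 * 3.832 = 335683.2
Denominator: 3.4 * 18.6 * 519 = 32821.56
CR = 335683.2 / 32821.56 = 10.227521 mm/y

10.227521 mm/y


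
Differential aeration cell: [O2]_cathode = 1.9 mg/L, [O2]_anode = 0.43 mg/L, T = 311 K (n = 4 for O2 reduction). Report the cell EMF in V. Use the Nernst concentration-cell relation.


Apply the Nernst concentration-cell relation: E = (RT/nF)*ln(C_cathode/C_anode)
RT/nF = 8.314*311/(4*96485) = 0.00669963 V
ln(1.9/0.43) = 1.48582
E = 0.00669963 * 1.48582 = 0.00995 V

0.00995 V


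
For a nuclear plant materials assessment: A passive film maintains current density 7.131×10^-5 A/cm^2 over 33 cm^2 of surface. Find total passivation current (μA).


I = i_pass * A, then convert A → μA (×10^6)
I = 7.131×10^-5 * 33 * 10^6 = 2353.23 μA

2353.23 μA


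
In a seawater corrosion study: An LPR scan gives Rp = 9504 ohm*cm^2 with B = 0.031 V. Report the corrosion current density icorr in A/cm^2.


Apply the Stern-Geary relation: icorr = B / Rp
icorr = 0.031 / 9504 = 3.262×10^-6 A/cm^2

3.262×10^-6 A/cm^2


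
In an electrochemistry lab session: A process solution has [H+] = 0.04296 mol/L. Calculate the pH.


pH = −log10[H+]
pH = −log10(0.04296) = 1.37

1.37


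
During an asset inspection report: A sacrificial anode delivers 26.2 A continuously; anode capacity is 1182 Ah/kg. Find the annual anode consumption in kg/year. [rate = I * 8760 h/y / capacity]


Annual consumption = current * hours per year / capacity
Rate = 26.2 * 8760 / 1182 = 194.2 kg/year

194.2 kg/year


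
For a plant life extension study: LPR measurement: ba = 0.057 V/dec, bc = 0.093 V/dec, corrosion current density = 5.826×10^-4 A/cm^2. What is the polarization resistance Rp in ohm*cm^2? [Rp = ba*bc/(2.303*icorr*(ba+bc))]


Apply the Stern-Geary equation: Rp = ba*bc / (2.303*icorr*(ba+bc))
ba*bc = 0.057*0.093 = 0.005301
ba+bc = 0.15; 2.303*icorr*(ba+bc) = 2.303*5.826×10^-4*0.15 = 2.0125917×10^-4
Rp = 0.005301 / 2.0125917×10^-4 = 26.3 ohm*cm^2

26.3 ohm*cm^2


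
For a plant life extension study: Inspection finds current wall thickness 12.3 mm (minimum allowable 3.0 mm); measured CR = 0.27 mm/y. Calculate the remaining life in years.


Apply the remaining-life relation: RL = (t_current − t_min) / CR
RL = (12.3 − 3.0) / 0.27 = 9.3 / 0.27 = 34.4 years

34.4 years


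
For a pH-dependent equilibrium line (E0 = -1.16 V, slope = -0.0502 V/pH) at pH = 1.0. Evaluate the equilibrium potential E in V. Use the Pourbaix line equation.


Apply the Pourbaix line equation: E = E0 + slope*pH
E = -1.16 + (-0.0502)*1.0 = -1.16 + (-0.0502) = -1.2102 V
Rounded to 4 decimal places: E = -1.2102 V

-1.2102 V


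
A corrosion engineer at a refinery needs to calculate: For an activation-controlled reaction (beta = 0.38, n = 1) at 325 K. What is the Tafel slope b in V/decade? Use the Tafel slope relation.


Apply the Tafel slope relation: b = 2.303*R*T/(beta*n*F)
Numerator: 2.303 * 8.314 * 325 = 6222.82
Denominator: 0.38 * 1 * 96485 = 36664.3
b = 6222.82 / 36664.3 = 0.1697 V/decade

0.1697 V/decade


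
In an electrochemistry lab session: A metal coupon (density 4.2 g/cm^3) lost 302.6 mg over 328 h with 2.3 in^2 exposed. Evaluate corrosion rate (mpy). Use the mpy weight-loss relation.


Apply the mpy weight-loss relation: CR = 534 * W / (D * A * T)
Numerator: 534 * 302.6 = 161588.4
Denominator: 4.2 * 2.3 * 328 = 3168.48
CR = 161588.4 / 3168.48 = 50.99871 mpy

50.99871 mpy


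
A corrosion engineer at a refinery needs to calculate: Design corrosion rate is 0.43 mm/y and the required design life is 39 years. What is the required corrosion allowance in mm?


Corrosion allowance = CR × design life
CA = 0.43 * 39 = 16.77 mm

16.77 mm


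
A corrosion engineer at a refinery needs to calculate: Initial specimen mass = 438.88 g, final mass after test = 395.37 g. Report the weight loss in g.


Weight loss = initial − final
WL = 438.88 − 395.37 = 43.51 g

43.51 g


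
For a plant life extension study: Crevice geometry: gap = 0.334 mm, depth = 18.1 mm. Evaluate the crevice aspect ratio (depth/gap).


Aspect ratio = depth / gap
Ratio = 18.1 / 0.334 = 54.2

54.2


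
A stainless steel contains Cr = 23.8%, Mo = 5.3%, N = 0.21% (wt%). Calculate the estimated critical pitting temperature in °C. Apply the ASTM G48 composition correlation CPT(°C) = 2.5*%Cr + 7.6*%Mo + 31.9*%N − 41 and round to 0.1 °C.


Apply the ASTM G48 empirical CPT estimate: CPT(°C) = 2.5*%Cr + 7.6*%Mo + 31.9*%N − 41
2.5*23.8 = 59.5; 7.6*5.3 = 40.28; 31.9*0.21 = 6.699
CPT = 59.5 + 40.28 + 6.699 − 41 = 65.479 °C
Rounded to 0.1 °C: CPT ≈ 65.5 °C

65.5 °C


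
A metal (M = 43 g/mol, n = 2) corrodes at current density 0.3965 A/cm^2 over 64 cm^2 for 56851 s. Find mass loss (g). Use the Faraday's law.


Apply Faraday's law: m = i*A*t*M / (n*F)
Total charge passed Q = i*A*t = 0.3965*64*56851 = 1442650.976 C
m = Q*M/(n*F) = 1442650.976*43/(2*96485) = 321.4696 g

321.4696 g


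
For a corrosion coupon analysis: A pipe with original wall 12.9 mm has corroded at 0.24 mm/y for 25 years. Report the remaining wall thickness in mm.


Remaining wall = original − CR × time
t = 12.9 − 0.24*25 = 12.9 − 6.0 = 6.9 mm

6.9 mm


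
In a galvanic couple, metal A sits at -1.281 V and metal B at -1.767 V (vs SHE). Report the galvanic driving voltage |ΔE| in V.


Driving voltage is the absolute potential difference.
|ΔE| = |-1.281 − (-1.767)| = 0.486 V

0.486 V


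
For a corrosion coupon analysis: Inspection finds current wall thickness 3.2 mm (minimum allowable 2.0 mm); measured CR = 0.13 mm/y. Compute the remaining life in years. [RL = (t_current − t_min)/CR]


Apply the remaining-life relation: RL = (t_current − t_min) / CR
RL = (3.2 − 2.0) / 0.13 = 1.2 / 0.13 = 9.2 years

9.2 years


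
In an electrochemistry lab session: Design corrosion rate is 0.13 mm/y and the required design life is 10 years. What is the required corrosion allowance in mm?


Corrosion allowance = CR × design life
CA = 0.13 * 10 = 1.3 mm

1.3 mm


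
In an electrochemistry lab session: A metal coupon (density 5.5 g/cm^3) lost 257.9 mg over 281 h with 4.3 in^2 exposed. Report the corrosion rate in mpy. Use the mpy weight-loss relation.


Apply the mpy weight-loss relation: CR = 534 * W / (D * A * T)
Numerator: 534 * 257.9 = 137718.6
Denominator: 5.5 * 4.3 * 281 = 6645.65
CR = 137718.6 / 6645.65 = 20.723 mpy

20.723 mpy


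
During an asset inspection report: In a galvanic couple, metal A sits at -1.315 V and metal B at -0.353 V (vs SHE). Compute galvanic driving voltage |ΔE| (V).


Driving voltage is the absolute potential difference.
|ΔE| = |-1.315 − (-0.353)| = 0.962 V

0.962 V


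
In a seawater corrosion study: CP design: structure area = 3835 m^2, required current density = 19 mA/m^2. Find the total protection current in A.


I = area * current density, then convert mA → A (÷1000)
I = 3835 * 19 / 1000 = 72.87 A

72.87 A


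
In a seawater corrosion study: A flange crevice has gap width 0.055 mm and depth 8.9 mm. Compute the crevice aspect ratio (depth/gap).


Aspect ratio = depth / gap
Ratio = 8.9 / 0.055 = 161.8

161.8


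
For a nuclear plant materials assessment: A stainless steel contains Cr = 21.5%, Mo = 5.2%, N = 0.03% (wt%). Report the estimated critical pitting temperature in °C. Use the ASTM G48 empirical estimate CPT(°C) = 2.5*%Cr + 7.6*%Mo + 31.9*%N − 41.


Apply the ASTM G48 empirical CPT estimate: CPT(°C) = 2.5*%Cr + 7.6*%Mo + 31.9*%N − 41
2.5*21.5 = 53.75; 7.6*5.2 = 39.52; 31.9*0.03 = 0.957
CPT = 53.75 + 39.52 + 0.957 − 41 = 53.227 °C
Rounded to 0.1 °C: CPT ≈ 53.2 °C

53.2 °C


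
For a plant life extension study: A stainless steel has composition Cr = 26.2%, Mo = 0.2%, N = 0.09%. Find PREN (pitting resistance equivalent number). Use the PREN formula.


Apply the PREN formula: PREN = Cr + 3.3*Mo + 16*N
PREN = 26.2 + 3.3*0.2 + 16*0.09
PREN = 26.2 + 0.66 + 1.44 = 28.3

28.3


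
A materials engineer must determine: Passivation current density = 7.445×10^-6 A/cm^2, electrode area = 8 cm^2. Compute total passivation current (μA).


I = i_pass * A, then convert A → μA (×10^6)
I = 7.445×10^-6 * 8 * 10^6 = 59.56 μA

59.56 μA


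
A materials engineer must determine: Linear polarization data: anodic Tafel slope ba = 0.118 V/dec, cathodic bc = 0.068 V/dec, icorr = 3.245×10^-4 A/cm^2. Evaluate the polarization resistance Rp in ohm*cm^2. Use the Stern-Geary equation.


Apply the Stern-Geary equation: Rp = ba*bc / (2.303*icorr*(ba+bc))
ba*bc = 0.118*0.068 = 0.008024
ba+bc = 0.186; 2.303*icorr*(ba+bc) = 2.303*3.245×10^-4*0.186 = 1.3900217×10^-4
Rp = 0.008024 / 1.3900217×10^-4 = 57.7 ohm*cm^2

57.7 ohm*cm^2


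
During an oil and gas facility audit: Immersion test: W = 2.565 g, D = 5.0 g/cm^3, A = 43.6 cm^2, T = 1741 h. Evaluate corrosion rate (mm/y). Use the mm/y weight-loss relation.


Apply the mm/y weight-loss relation: CR = 87600 * W / (D * A * T)
Numerator: 87600 * 2.565 = 224694.0
Denominator: 5.0 * 43.6 * 1741 = 379538.0
CR = 224694.0 / 379538.0 = 0.59202 mm/y

0.59202 mm/y


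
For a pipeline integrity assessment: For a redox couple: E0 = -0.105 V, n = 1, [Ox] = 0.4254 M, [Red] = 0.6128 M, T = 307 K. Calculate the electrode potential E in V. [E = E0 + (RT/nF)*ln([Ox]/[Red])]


Apply the Nernst equation: E = E0 + (RT/nF)*ln([Ox]/[Red])
Step 1: RT/nF = 8.314*307/(1*96485) = 0.02645383 V
Step 2: [Ox]/[Red] = 0.4254/0.6128 = 0.694191
Step 3: ln(0.694191) = -0.365008
Step 4: correction = 0.02645383 * -0.365008 = -0.0097 V
E = -0.105 + -0.0097 = -0.1147 V

-0.1147 V


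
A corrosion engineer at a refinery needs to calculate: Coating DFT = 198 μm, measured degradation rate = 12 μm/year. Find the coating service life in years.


Service life = thickness / degradation rate
Life = 198 / 12 = 16.5 years

16.5 years


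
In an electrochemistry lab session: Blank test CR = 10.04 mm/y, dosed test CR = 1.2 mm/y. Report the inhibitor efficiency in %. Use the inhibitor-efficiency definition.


Apply the inhibitor-efficiency definition: IE = (CR_blank − CR_inh)/CR_blank × 100
IE = (10.04 − 1.2) / 10.04 × 100
IE = 8.84 / 10.04 × 100 = 88.0 %

88.0 %


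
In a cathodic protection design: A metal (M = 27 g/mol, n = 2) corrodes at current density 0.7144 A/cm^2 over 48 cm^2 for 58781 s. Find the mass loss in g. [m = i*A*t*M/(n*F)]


Apply Faraday's law: m = i*A*t*M / (n*F)
Total charge passed Q = i*A*t = 0.7144*48*58781 = 2015671.0272 C
m = Q*M/(n*F) = 2015671.0272*27/(2*96485) = 282.0289 g

282.0289 g


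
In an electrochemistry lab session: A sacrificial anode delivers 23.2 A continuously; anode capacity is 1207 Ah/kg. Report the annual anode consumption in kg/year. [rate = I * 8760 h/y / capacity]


Annual consumption = current * hours per year / capacity
Rate = 23.2 * 8760 / 1207 = 168.4 kg/year

168.4 kg/year


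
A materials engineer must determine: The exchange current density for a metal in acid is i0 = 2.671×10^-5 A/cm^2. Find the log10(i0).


i0 = 2.671×10^-5 A/cm^2
log10(i0) = -4.573

-4.573


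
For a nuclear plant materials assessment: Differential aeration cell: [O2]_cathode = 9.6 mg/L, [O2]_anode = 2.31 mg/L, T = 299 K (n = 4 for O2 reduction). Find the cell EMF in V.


Apply the Nernst concentration-cell relation: E = (RT/nF)*ln(C_cathode/C_anode)
RT/nF = 8.314*299/(4*96485) = 0.00644112 V
ln(9.6/2.31) = 1.42452
E = 0.00644112 * 1.42452 = 0.00918 V

0.00918 V


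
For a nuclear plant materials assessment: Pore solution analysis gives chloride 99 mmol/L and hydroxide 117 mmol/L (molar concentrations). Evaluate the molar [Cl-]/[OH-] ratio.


Threshold parameter = [Cl-] / [OH-] (molar basis; both in mmol/L, so units cancel)
Ratio = 99 / 117 = 0.85

0.85


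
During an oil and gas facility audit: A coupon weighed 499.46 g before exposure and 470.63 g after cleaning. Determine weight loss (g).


Weight loss = initial − final
WL = 499.46 − 470.63 = 28.83 g

28.83 g


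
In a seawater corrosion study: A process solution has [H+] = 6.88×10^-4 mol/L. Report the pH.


pH = −log10[H+]
pH = −log10(6.88×10^-4) = 3.16

3.16


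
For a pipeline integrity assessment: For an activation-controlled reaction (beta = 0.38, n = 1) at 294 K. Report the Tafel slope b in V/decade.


Apply the Tafel slope relation: b = 2.303*R*T/(beta*n*F)
Numerator: 2.303 * 8.314 * 294 = 5629.26
Denominator: 0.38 * 1 * 96485 = 36664.3
b = 5629.26 / 36664.3 = 0.1535 V/decade

0.1535 V/decade


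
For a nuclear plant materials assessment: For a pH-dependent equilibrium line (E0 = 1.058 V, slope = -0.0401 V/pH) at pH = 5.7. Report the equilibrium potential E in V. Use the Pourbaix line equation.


Apply the Pourbaix line equation: E = E0 + slope*pH
E = 1.058 + (-0.0401)*5.7 = 1.058 + (-0.22857) = 0.82943 V
Rounded to 3 decimal places: E = 0.829 V

0.829 V


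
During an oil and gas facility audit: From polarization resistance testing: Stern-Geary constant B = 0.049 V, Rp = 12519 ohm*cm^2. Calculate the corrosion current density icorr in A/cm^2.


Apply the Stern-Geary relation: icorr = B / Rp
icorr = 0.049 / 12519 = 3.914×10^-6 A/cm^2

3.914×10^-6 A/cm^2


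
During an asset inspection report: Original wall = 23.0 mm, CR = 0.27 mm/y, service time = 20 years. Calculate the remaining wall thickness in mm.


Remaining wall = original − CR × time
t = 23.0 − 0.27*20 = 23.0 − 5.4 = 17.6 mm

17.6 mm


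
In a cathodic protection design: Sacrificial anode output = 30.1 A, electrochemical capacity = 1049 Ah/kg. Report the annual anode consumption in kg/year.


Annual consumption = current * hours per year / capacity
Rate = 30.1 * 8760 / 1049 = 251.4 kg/year

251.4 kg/year


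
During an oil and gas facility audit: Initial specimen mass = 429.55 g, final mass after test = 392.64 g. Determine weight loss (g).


Weight loss = initial − final
WL = 429.55 − 392.64 = 36.91 g

36.91 g


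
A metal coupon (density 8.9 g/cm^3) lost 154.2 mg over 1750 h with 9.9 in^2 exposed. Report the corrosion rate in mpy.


Apply the mpy weight-loss relation: CR = 534 * W / (D * A * T)
Numerator: 534 * 154.2 = 82342.8
Denominator: 8.9 * 9.9 * 1750 = 154192.5
CR = 82342.8 / 154192.5 = 0.534 mpy

0.534 mpy


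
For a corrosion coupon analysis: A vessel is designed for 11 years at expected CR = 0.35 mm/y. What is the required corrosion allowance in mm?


Corrosion allowance = CR × design life
CA = 0.35 * 11 = 3.85 mm

3.85 mm


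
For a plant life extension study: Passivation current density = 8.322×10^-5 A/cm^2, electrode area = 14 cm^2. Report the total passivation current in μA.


I = i_pass * A, then convert A → μA (×10^6)
I = 8.322×10^-5 * 14 * 10^6 = 1165.08 μA

1165.08 μA


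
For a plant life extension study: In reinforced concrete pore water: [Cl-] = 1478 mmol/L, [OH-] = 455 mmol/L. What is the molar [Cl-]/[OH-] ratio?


Threshold parameter = [Cl-] / [OH-] (molar basis; both in mmol/L, so units cancel)
Ratio = 1478 / 455 = 3.25

3.25


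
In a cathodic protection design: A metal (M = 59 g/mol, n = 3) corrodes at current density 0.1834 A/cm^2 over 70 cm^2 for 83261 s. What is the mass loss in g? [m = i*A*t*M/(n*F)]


Apply Faraday's law: m = i*A*t*M / (n*F)
Total charge passed Q = i*A*t = 0.1834*70*83261 = 1068904.718 C
m = Q*M/(n*F) = 1068904.718*59/(3*96485) = 217.876 g

217.876 g


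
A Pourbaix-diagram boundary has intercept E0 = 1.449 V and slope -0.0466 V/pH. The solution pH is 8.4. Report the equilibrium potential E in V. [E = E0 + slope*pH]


Apply the Pourbaix line equation: E = E0 + slope*pH
E = 1.449 + (-0.0466)*8.4 = 1.449 + (-0.39144) = 1.05756 V
Rounded to 4 decimal places: E = 1.0576 V

1.0576 V


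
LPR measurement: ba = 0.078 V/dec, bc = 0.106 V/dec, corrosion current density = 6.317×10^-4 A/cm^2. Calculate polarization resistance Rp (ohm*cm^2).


Apply the Stern-Geary equation: Rp = ba*bc / (2.303*icorr*(ba+bc))
ba*bc = 0.078*0.106 = 0.008268
ba+bc = 0.184; 2.303*icorr*(ba+bc) = 2.303*6.317×10^-4*0.184 = 2.6768414×10^-4
Rp = 0.008268 / 2.6768414×10^-4 = 30.9 ohm*cm^2

30.9 ohm*cm^2


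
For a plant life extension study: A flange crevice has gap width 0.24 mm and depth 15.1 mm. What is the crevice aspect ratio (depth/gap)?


Aspect ratio = depth / gap
Ratio = 15.1 / 0.24 = 62.9

62.9


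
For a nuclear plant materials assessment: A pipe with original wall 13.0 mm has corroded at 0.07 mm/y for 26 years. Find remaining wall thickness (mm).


Remaining wall = original − CR × time
t = 13.0 − 0.07*26 = 13.0 − 1.82 = 11.18 mm

11.18 mm


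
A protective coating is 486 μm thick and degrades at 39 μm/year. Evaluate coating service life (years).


Service life = thickness / degradation rate
Life = 486 / 39 = 12.5 years

12.5 years


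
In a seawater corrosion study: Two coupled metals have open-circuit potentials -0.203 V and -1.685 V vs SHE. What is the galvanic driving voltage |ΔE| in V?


Driving voltage is the absolute potential difference.
|ΔE| = |-0.203 − (-1.685)| = 1.482 V

1.482 V


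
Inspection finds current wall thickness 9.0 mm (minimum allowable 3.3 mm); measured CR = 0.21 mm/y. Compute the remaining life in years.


Apply the remaining-life relation: RL = (t_current − t_min) / CR
RL = (9.0 − 3.3) / 0.21 = 5.7 / 0.21 = 27.1 years

27.1 years


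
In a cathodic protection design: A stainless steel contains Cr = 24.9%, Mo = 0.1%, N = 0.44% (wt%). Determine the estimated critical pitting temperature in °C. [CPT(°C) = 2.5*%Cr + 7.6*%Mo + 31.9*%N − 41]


Apply the ASTM G48 empirical CPT estimate: CPT(°C) = 2.5*%Cr + 7.6*%Mo + 31.9*%N − 41
2.5*24.9 = 62.25; 7.6*0.1 = 0.76; 31.9*0.44 = 14.036
CPT = 62.25 + 0.76 + 14.036 − 41 = 36.046 °C
Rounded to 0.1 °C: CPT ≈ 36.0 °C

36.0 °C


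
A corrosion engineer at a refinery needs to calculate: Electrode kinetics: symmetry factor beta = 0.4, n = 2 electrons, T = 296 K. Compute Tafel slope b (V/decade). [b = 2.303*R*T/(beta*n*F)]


Apply the Tafel slope relation: b = 2.303*R*T/(beta*n*F)
Numerator: 2.303 * 8.314 * 296 = 5667.55
Denominator: 0.4 * 2 * 96485 = 77188.0
b = 5667.55 / 77188.0 = 0.0734 V/decade

0.0734 V/decade


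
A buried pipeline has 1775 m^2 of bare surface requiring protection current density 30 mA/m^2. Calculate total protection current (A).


I = area * current density, then convert mA → A (÷1000)
I = 1775 * 30 / 1000 = 53.25 A

53.25 A


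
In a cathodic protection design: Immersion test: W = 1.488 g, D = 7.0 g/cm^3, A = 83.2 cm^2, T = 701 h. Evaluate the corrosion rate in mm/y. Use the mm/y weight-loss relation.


Apply the mm/y weight-loss relation: CR = 87600 * W / (D * A * T)
Numerator: 87600 * 1.488 = 130348.8
Denominator: 7.0 * 83.2 * 701 = 408262.4
CR = 130348.8 / 408262.4 = 0.31928 mm/y

0.31928 mm/y


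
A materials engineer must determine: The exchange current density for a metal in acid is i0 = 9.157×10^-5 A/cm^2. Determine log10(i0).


i0 = 9.157×10^-5 A/cm^2
log10(i0) = -4.038

-4.038


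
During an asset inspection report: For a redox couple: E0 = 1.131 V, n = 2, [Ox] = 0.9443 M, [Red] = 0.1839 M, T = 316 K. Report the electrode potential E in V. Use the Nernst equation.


Apply the Nernst equation: E = E0 + (RT/nF)*ln([Ox]/[Red])
Step 1: RT/nF = 8.314*316/(2*96485) = 0.01361468 V
Step 2: [Ox]/[Red] = 0.9443/0.1839 = 5.134856
Step 3: ln(5.134856) = 1.636052
Step 4: correction = 0.01361468 * 1.636052 = 0.0223 V
E = 1.131 + 0.0223 = 1.1533 V

1.1533 V


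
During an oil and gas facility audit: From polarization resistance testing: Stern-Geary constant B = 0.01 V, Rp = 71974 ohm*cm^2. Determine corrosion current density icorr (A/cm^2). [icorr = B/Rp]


Apply the Stern-Geary relation: icorr = B / Rp
icorr = 0.01 / 71974 = 1.389×10^-7 A/cm^2

1.389×10^-7 A/cm^2


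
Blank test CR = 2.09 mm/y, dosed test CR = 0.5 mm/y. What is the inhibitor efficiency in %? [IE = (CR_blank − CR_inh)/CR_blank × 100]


Apply the inhibitor-efficiency definition: IE = (CR_blank − CR_inh)/CR_blank × 100
IE = (2.09 − 0.5) / 2.09 × 100
IE = 1.59 / 2.09 × 100 = 76.1 %

76.1 %


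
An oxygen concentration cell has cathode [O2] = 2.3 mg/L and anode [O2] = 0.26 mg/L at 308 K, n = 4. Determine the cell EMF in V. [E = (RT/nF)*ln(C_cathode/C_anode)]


Apply the Nernst concentration-cell relation: E = (RT/nF)*ln(C_cathode/C_anode)
RT/nF = 8.314*308/(4*96485) = 0.006635 V
ln(2.3/0.26) = 2.17998
E = 0.006635 * 2.17998 = 0.01446 V

0.01446 V


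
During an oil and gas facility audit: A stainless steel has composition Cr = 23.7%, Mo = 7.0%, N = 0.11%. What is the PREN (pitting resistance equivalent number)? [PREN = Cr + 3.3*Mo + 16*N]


Apply the PREN formula: PREN = Cr + 3.3*Mo + 16*N
PREN = 23.7 + 3.3*7.0 + 16*0.11
PREN = 23.7 + 23.1 + 1.76 = 48.56

48.56


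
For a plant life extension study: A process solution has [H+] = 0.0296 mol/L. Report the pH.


pH = −log10[H+]
pH = −log10(0.0296) = 1.53

1.53


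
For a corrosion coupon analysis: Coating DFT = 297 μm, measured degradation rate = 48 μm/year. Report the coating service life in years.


Service life = thickness / degradation rate
Life = 297 / 48 = 6.2 years

6.2 years


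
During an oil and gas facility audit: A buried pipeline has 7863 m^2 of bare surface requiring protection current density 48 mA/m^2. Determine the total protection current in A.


I = area * current density, then convert mA → A (÷1000)
I = 7863 * 48 / 1000 = 377.42 A

377.42 A


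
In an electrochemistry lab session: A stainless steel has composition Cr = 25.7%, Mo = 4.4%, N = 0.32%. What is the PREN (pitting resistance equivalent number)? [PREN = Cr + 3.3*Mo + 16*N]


Apply the PREN formula: PREN = Cr + 3.3*Mo + 16*N
PREN = 25.7 + 3.3*4.4 + 16*0.32
PREN = 25.7 + 14.52 + 5.12 = 45.34

45.34


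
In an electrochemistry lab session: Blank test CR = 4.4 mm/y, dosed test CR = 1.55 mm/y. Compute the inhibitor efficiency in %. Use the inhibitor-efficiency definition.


Apply the inhibitor-efficiency definition: IE = (CR_blank − CR_inh)/CR_blank × 100
IE = (4.4 − 1.55) / 4.4 × 100
IE = 2.85 / 4.4 × 100 = 64.8 %

64.8 %


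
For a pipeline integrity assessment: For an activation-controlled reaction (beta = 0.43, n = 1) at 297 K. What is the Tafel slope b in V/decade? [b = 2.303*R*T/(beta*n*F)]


Apply the Tafel slope relation: b = 2.303*R*T/(beta*n*F)
Numerator: 2.303 * 8.314 * 297 = 5686.7
Denominator: 0.43 * 1 * 96485 = 41488.55
b = 5686.7 / 41488.55 = 0.1371 V/decade

0.1371 V/decade


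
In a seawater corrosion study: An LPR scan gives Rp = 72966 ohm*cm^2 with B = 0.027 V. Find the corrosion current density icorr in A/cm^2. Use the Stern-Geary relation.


Apply the Stern-Geary relation: icorr = B / Rp
icorr = 0.027 / 72966 = 3.7×10^-7 A/cm^2

3.7×10^-7 A/cm^2


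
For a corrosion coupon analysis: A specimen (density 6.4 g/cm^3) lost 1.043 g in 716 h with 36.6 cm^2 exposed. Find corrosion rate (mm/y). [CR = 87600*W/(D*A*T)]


Apply the mm/y weight-loss relation: CR = 87600 * W / (D * A * T)
Numerator: 87600 * 1.043 = 91366.8
Denominator: 6.4 * 36.6 * 716 = 167715.84
CR = 91366.8 / 167715.84 = 0.5448 mm/y

0.5448 mm/y


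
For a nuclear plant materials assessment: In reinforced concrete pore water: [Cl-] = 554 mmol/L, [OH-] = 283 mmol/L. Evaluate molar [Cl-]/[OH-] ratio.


Threshold parameter = [Cl-] / [OH-] (molar basis; both in mmol/L, so units cancel)
Ratio = 554 / 283 = 1.96

1.96


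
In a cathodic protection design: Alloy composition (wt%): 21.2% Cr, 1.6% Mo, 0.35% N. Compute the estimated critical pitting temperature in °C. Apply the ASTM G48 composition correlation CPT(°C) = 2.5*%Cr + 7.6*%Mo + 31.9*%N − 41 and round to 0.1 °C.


Apply the ASTM G48 empirical CPT estimate: CPT(°C) = 2.5*%Cr + 7.6*%Mo + 31.9*%N − 41
2.5*21.2 = 53; 7.6*1.6 = 12.16; 31.9*0.35 = 11.165
CPT = 53 + 12.16 + 11.165 − 41 = 35.325 °C
Rounded to 0.1 °C: CPT ≈ 35.3 °C

35.3 °C


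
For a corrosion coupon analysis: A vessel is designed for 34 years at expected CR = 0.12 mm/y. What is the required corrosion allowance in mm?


Corrosion allowance = CR × design life
CA = 0.12 * 34 = 4.08 mm

4.08 mm


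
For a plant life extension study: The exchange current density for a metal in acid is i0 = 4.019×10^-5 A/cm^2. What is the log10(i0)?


i0 = 4.019×10^-5 A/cm^2
log10(i0) = -4.396

-4.396


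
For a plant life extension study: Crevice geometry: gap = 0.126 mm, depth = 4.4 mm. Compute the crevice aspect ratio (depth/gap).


Aspect ratio = depth / gap
Ratio = 4.4 / 0.126 = 34.9

34.9


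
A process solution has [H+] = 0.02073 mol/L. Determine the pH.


pH = −log10[H+]
pH = −log10(0.02073) = 1.68

1.68


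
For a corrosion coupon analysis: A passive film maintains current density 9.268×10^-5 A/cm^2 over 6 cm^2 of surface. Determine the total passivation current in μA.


I = i_pass * A, then convert A → μA (×10^6)
I = 9.268×10^-5 * 6 * 10^6 = 556.08 μA

556.08 μA


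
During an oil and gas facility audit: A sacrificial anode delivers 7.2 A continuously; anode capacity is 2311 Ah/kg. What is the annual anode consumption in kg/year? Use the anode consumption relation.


Annual consumption = current * hours per year / capacity
Rate = 7.2 * 8760 / 2311 = 27.3 kg/year

27.3 kg/year


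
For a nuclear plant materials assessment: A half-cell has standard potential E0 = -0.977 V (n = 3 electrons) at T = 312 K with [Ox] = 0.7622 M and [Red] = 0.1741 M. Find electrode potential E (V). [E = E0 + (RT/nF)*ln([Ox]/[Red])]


Apply the Nernst equation: E = E0 + (RT/nF)*ln([Ox]/[Red])
Step 1: RT/nF = 8.314*312/(3*96485) = 0.00896156 V
Step 2: [Ox]/[Red] = 0.7622/0.1741 = 4.377944
Step 3: ln(4.377944) = 1.476579
Step 4: correction = 0.00896156 * 1.476579 = 0.013 V
E = -0.977 + 0.013 = -0.964 V

-0.964 V


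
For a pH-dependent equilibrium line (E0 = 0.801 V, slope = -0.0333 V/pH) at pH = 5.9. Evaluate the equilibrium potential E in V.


Apply the Pourbaix line equation: E = E0 + slope*pH
E = 0.801 + (-0.0333)*5.9 = 0.801 + (-0.19647) = 0.60453 V
Rounded to 4 decimal places: E = 0.6045 V

0.6045 V


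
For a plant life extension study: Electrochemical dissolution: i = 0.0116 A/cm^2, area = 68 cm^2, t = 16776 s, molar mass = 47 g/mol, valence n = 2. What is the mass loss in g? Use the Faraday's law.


Apply Faraday's law: m = i*A*t*M / (n*F)
Total charge passed Q = i*A*t = 0.0116*68*16776 = 13232.9088 C
m = Q*M/(n*F) = 13232.9088*47/(2*96485) = 3.223 g

3.223 g


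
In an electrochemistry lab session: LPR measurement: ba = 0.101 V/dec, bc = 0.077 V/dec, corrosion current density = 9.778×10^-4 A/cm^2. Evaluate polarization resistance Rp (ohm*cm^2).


Apply the Stern-Geary equation: Rp = ba*bc / (2.303*icorr*(ba+bc))
ba*bc = 0.101*0.077 = 0.007777
ba+bc = 0.178; 2.303*icorr*(ba+bc) = 2.303*9.778×10^-4*0.178 = 4.0083347×10^-4
Rp = 0.007777 / 4.0083347×10^-4 = 19.4 ohm*cm^2

19.4 ohm*cm^2


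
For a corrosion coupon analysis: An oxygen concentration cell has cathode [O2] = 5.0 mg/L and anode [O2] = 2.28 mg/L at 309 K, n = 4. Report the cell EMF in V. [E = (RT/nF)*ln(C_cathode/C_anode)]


Apply the Nernst concentration-cell relation: E = (RT/nF)*ln(C_cathode/C_anode)
RT/nF = 8.314*309/(4*96485) = 0.00665654 V
ln(5.0/2.28) = 0.78526
E = 0.00665654 * 0.78526 = 0.00523 V

0.00523 V
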